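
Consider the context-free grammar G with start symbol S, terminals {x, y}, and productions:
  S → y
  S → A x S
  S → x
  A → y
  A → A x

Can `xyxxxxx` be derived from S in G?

no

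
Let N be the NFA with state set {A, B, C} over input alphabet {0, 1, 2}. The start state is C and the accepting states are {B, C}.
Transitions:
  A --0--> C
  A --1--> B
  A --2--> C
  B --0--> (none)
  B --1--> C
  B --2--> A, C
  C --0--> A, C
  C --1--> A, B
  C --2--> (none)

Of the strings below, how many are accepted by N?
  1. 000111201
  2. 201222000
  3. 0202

000111201: accepted
201222000: rejected
0202: accepted

2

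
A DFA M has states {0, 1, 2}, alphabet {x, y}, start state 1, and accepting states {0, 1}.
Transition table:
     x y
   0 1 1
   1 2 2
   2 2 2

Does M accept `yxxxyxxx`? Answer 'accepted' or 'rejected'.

1 --y--> 2
2 --x--> 2
2 --x--> 2
2 --x--> 2
2 --y--> 2
2 --x--> 2
2 --x--> 2
2 --x--> 2
End in state 2, which is not an accepting state.

rejected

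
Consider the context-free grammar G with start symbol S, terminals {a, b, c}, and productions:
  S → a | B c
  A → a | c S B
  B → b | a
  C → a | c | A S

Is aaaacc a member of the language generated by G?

no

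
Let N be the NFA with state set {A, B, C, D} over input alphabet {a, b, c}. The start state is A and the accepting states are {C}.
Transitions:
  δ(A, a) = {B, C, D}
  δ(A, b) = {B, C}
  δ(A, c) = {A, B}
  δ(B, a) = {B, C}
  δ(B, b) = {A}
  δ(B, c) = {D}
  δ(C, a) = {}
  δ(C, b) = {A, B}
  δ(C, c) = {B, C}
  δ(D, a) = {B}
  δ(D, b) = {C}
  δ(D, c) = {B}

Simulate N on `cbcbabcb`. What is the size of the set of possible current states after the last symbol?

3

Start: {A}
read c: {A, B}
read b: {A, B, C}
read c: {A, B, C, D}
read b: {A, B, C}
read a: {B, C, D}
read b: {A, B, C}
read c: {A, B, C, D}
read b: {A, B, C}
Final reachable set {A, B, C} has 3 states.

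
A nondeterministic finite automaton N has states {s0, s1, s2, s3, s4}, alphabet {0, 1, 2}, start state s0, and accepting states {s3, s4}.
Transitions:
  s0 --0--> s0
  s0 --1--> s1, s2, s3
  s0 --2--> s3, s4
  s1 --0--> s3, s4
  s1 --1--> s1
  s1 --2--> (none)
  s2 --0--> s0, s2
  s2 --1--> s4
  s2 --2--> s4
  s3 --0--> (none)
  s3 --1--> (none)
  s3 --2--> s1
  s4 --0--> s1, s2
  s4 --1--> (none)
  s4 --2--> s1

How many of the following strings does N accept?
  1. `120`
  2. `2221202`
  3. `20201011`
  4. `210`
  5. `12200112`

`120`: accepted
`2221202`: rejected
`20201011`: rejected
`210`: rejected
`12200112`: rejected

1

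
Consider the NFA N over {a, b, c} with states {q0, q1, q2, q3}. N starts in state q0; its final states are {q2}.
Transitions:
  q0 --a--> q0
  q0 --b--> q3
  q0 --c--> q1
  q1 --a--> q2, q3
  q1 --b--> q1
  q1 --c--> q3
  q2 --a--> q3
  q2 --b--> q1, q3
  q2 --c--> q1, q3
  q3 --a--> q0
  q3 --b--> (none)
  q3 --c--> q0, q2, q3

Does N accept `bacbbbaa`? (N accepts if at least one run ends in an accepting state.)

Start: {q0}
read b: {q3}
read a: {q0}
read c: {q1}
read b: {q1}
read b: {q1}
read b: {q1}
read a: {q2, q3}
read a: {q0, q3}
Reachable ∩ accepting = {} — empty.

rejected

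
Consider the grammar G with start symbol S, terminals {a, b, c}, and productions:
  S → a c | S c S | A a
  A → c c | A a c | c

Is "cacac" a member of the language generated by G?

S ⇒ ScS ⇒ AacS ⇒ cacS ⇒ cacac

yes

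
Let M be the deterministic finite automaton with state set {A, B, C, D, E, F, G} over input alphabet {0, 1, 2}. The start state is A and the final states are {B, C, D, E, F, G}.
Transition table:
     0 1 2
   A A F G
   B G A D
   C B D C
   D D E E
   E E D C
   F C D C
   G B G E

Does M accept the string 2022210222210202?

accepted

A --2--> G
G --0--> B
B --2--> D
D --2--> E
E --2--> C
C --1--> D
D --0--> D
D --2--> E
E --2--> C
C --2--> C
C --2--> C
C --1--> D
D --0--> D
D --2--> E
E --0--> E
E --2--> C
End in state C, which is an accepting state.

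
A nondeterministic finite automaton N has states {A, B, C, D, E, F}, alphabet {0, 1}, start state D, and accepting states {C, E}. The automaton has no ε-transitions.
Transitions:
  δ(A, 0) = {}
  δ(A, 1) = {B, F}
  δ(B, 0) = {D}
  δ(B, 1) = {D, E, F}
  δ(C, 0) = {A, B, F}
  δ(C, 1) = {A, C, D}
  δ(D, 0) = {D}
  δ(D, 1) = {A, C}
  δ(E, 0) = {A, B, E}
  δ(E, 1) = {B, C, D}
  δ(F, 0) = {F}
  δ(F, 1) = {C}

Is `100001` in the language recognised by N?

Start: {D}
read 1: {A, C}
read 0: {A, B, F}
read 0: {D, F}
read 0: {D, F}
read 0: {D, F}
read 1: {A, C}
Reachable ∩ accepting = {C} — nonempty.

accepted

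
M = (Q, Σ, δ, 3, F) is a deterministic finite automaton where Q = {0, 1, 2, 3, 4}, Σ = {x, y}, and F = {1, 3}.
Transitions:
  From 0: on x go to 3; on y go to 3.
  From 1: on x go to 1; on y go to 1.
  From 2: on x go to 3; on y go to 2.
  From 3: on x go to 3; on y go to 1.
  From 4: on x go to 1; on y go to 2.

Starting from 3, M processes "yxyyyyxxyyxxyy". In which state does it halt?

3 --y--> 1
1 --x--> 1
1 --y--> 1
1 --y--> 1
1 --y--> 1
1 --y--> 1
1 --x--> 1
1 --x--> 1
1 --y--> 1
1 --y--> 1
1 --x--> 1
1 --x--> 1
1 --y--> 1
1 --y--> 1

1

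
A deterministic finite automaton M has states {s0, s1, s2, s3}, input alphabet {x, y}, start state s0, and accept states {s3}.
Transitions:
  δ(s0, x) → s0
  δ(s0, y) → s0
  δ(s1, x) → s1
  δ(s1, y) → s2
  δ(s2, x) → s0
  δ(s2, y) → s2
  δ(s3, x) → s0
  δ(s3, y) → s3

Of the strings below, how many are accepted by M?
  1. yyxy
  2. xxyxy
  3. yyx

0

yyxy: rejected
xxyxy: rejected
yyx: rejected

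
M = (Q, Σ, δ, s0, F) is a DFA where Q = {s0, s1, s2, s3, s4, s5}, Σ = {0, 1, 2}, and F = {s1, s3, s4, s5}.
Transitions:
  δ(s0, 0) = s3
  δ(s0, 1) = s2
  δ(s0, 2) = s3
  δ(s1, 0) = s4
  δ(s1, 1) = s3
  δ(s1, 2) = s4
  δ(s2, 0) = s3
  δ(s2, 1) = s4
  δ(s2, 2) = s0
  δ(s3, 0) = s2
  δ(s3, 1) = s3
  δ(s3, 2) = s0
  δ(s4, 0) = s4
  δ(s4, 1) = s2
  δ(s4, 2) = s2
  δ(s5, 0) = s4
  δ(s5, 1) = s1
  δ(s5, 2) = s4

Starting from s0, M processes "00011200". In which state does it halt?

s0 --0--> s3
s3 --0--> s2
s2 --0--> s3
s3 --1--> s3
s3 --1--> s3
s3 --2--> s0
s0 --0--> s3
s3 --0--> s2

s2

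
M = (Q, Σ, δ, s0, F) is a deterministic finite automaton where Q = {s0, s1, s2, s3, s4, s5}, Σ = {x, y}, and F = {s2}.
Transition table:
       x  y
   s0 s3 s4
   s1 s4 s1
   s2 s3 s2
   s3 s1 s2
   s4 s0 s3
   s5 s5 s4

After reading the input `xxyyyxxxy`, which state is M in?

s0 --x--> s3
s3 --x--> s1
s1 --y--> s1
s1 --y--> s1
s1 --y--> s1
s1 --x--> s4
s4 --x--> s0
s0 --x--> s3
s3 --y--> s2

s2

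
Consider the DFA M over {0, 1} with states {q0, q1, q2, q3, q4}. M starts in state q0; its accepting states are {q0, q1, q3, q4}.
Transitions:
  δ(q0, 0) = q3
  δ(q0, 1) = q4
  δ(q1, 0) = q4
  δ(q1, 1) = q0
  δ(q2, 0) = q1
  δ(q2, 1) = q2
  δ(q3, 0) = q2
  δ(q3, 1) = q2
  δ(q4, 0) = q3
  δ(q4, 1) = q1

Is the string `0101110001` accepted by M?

q0 --0--> q3
q3 --1--> q2
q2 --0--> q1
q1 --1--> q0
q0 --1--> q4
q4 --1--> q1
q1 --0--> q4
q4 --0--> q3
q3 --0--> q2
q2 --1--> q2
End in state q2, which is not an accepting state.

rejected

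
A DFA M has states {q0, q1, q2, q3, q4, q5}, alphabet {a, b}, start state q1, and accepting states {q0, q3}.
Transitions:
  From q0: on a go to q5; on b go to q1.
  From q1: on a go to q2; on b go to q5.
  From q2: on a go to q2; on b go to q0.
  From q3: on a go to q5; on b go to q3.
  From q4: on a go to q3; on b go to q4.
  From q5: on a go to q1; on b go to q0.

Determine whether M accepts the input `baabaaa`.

q1 --b--> q5
q5 --a--> q1
q1 --a--> q2
q2 --b--> q0
q0 --a--> q5
q5 --a--> q1
q1 --a--> q2
End in state q2, which is not an accepting state.

rejected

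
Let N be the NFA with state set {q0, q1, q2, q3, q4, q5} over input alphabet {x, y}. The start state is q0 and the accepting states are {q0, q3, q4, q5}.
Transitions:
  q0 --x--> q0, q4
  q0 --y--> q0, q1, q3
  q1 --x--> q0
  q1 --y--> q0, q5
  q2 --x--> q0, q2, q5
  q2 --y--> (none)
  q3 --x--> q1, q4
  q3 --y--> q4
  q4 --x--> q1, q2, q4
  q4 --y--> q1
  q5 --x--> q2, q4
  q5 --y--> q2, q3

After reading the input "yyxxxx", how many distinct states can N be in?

Start: {q0}
read y: {q0, q1, q3}
read y: {q0, q1, q3, q4, q5}
read x: {q0, q1, q2, q4}
read x: {q0, q1, q2, q4, q5}
read x: {q0, q1, q2, q4, q5}
read x: {q0, q1, q2, q4, q5}
Final reachable set {q0, q1, q2, q4, q5} has 5 states.

5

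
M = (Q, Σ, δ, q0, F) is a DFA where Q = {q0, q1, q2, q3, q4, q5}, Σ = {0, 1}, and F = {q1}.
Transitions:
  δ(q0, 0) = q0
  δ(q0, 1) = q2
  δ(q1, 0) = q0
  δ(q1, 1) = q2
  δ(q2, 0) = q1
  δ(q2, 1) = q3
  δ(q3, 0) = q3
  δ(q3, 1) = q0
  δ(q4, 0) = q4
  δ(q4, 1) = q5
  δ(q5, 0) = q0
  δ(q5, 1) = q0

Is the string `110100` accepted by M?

q0 --1--> q2
q2 --1--> q3
q3 --0--> q3
q3 --1--> q0
q0 --0--> q0
q0 --0--> q0
End in state q0, which is not an accepting state.

rejected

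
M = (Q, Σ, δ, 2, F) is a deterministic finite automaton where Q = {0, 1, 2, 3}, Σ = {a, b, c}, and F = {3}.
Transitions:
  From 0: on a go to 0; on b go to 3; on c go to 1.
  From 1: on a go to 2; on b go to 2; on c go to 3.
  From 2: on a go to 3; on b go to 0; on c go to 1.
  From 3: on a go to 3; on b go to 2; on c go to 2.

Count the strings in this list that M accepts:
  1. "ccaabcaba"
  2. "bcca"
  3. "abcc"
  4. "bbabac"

2

"ccaabcaba": rejected
"bcca": accepted
"abcc": accepted
"bbabac": rejected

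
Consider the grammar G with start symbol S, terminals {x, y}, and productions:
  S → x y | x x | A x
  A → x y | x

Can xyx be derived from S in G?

yes

S ⇒ Ax ⇒ xyx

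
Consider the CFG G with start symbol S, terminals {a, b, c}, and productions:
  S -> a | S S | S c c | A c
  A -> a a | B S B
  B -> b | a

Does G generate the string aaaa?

yes

S ⇒ SS ⇒ SSS ⇒ aSS ⇒ aSSS ⇒ aaSS ⇒ aaaS ⇒ aaaa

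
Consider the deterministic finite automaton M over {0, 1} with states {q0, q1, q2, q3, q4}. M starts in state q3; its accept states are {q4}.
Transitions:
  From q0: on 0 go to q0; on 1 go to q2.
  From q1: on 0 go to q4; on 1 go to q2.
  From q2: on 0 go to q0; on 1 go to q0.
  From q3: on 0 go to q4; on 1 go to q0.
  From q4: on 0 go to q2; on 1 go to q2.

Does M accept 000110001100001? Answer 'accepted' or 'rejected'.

rejected

q3 --0--> q4
q4 --0--> q2
q2 --0--> q0
q0 --1--> q2
q2 --1--> q0
q0 --0--> q0
q0 --0--> q0
q0 --0--> q0
q0 --1--> q2
q2 --1--> q0
q0 --0--> q0
q0 --0--> q0
q0 --0--> q0
q0 --0--> q0
q0 --1--> q2
End in state q2, which is not an accepting state.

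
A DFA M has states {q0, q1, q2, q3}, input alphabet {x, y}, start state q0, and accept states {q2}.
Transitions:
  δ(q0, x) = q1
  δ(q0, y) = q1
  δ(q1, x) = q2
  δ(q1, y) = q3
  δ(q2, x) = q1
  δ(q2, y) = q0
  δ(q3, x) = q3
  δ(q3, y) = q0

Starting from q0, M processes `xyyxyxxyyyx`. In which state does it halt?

q0 --x--> q1
q1 --y--> q3
q3 --y--> q0
q0 --x--> q1
q1 --y--> q3
q3 --x--> q3
q3 --x--> q3
q3 --y--> q0
q0 --y--> q1
q1 --y--> q3
q3 --x--> q3

q3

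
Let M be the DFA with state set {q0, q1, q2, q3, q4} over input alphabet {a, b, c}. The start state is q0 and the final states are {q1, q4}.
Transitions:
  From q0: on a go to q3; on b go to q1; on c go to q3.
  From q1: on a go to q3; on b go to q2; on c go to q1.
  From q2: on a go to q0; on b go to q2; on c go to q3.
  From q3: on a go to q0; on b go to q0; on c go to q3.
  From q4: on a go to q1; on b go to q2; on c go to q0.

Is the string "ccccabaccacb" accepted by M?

rejected

q0 --c--> q3
q3 --c--> q3
q3 --c--> q3
q3 --c--> q3
q3 --a--> q0
q0 --b--> q1
q1 --a--> q3
q3 --c--> q3
q3 --c--> q3
q3 --a--> q0
q0 --c--> q3
q3 --b--> q0
End in state q0, which is not an accepting state.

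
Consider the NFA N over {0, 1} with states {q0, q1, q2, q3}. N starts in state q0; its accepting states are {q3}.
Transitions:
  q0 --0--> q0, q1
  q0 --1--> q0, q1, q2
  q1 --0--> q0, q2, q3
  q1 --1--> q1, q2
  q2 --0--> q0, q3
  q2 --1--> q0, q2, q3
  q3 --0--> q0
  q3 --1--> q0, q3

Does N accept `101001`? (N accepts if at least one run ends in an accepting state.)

Start: {q0}
read 1: {q0, q1, q2}
read 0: {q0, q1, q2, q3}
read 1: {q0, q1, q2, q3}
read 0: {q0, q1, q2, q3}
read 0: {q0, q1, q2, q3}
read 1: {q0, q1, q2, q3}
Reachable ∩ accepting = {q3} — nonempty.

accepted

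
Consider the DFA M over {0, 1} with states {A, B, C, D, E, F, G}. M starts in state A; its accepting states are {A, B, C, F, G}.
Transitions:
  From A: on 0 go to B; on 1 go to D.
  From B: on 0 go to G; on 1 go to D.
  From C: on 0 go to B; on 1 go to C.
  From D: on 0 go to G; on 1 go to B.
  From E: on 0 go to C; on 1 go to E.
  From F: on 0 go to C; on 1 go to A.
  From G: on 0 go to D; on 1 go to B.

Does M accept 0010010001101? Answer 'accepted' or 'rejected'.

accepted

A --0--> B
B --0--> G
G --1--> B
B --0--> G
G --0--> D
D --1--> B
B --0--> G
G --0--> D
D --0--> G
G --1--> B
B --1--> D
D --0--> G
G --1--> B
End in state B, which is an accepting state.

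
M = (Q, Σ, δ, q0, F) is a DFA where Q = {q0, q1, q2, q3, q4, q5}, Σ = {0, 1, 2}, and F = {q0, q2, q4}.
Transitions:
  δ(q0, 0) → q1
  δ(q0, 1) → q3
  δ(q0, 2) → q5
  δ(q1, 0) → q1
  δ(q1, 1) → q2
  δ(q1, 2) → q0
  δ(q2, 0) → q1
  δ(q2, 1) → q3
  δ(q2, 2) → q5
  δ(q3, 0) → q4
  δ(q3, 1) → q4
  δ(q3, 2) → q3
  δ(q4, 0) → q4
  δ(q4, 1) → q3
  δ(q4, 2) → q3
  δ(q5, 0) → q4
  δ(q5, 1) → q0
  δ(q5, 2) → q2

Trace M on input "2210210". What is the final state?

q0 --2--> q5
q5 --2--> q2
q2 --1--> q3
q3 --0--> q4
q4 --2--> q3
q3 --1--> q4
q4 --0--> q4

q4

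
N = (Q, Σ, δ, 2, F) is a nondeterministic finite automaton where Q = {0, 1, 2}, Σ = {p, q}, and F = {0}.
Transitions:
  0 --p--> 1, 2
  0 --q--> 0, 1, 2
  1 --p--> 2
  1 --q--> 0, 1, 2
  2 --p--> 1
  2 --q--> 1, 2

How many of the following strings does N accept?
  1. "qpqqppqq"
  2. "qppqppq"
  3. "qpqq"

3

"qpqqppqq": accepted
"qppqppq": accepted
"qpqq": accepted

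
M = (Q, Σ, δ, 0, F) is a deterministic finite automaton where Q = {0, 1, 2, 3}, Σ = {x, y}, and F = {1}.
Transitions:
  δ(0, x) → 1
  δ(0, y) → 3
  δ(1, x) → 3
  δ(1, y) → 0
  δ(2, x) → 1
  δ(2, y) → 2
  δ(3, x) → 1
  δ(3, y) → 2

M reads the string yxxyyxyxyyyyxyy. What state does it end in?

0 --y--> 3
3 --x--> 1
1 --x--> 3
3 --y--> 2
2 --y--> 2
2 --x--> 1
1 --y--> 0
0 --x--> 1
1 --y--> 0
0 --y--> 3
3 --y--> 2
2 --y--> 2
2 --x--> 1
1 --y--> 0
0 --y--> 3

3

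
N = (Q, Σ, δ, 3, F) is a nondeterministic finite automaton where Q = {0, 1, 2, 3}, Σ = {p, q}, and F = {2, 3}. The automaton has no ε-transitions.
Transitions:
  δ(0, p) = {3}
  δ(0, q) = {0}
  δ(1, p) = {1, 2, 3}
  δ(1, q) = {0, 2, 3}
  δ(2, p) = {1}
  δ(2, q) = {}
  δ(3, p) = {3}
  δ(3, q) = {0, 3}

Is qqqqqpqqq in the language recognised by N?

accepted

Start: {3}
read q: {0, 3}
read q: {0, 3}
read q: {0, 3}
read q: {0, 3}
read q: {0, 3}
read p: {3}
read q: {0, 3}
read q: {0, 3}
read q: {0, 3}
Reachable ∩ accepting = {3} — nonempty.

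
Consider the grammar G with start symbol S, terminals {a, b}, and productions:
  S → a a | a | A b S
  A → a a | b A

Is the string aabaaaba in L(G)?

no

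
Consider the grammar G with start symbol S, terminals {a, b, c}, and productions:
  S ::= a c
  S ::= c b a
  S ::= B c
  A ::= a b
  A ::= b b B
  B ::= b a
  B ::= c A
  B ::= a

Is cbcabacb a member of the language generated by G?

no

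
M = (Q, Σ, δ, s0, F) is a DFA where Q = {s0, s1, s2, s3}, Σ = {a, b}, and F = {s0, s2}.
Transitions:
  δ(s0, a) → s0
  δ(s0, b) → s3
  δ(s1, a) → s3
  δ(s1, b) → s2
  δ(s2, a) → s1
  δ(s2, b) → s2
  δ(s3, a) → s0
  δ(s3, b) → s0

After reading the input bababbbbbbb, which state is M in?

s0 --b--> s3
s3 --a--> s0
s0 --b--> s3
s3 --a--> s0
s0 --b--> s3
s3 --b--> s0
s0 --b--> s3
s3 --b--> s0
s0 --b--> s3
s3 --b--> s0
s0 --b--> s3

s3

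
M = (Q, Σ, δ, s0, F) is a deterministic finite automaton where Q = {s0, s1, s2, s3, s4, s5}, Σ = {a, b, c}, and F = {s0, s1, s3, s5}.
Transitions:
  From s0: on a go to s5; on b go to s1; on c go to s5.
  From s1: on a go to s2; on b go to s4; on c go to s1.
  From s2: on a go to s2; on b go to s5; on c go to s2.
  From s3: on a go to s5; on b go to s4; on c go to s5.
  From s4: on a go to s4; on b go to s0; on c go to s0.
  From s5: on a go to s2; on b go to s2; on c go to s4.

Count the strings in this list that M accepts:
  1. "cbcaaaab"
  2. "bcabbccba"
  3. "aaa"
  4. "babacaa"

1

"cbcaaaab": accepted
"bcabbccba": rejected
"aaa": rejected
"babacaa": rejected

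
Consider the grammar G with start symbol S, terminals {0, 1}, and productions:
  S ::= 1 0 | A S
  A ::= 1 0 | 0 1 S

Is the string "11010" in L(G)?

no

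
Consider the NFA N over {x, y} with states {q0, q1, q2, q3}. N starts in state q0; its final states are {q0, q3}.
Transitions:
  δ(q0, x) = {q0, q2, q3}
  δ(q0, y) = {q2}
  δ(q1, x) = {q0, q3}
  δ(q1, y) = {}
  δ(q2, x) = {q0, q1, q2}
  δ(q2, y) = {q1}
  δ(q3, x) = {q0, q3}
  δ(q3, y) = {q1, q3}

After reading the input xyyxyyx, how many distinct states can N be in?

2

Start: {q0}
read x: {q0, q2, q3}
read y: {q1, q2, q3}
read y: {q1, q3}
read x: {q0, q3}
read y: {q1, q2, q3}
read y: {q1, q3}
read x: {q0, q3}
Final reachable set {q0, q3} has 2 states.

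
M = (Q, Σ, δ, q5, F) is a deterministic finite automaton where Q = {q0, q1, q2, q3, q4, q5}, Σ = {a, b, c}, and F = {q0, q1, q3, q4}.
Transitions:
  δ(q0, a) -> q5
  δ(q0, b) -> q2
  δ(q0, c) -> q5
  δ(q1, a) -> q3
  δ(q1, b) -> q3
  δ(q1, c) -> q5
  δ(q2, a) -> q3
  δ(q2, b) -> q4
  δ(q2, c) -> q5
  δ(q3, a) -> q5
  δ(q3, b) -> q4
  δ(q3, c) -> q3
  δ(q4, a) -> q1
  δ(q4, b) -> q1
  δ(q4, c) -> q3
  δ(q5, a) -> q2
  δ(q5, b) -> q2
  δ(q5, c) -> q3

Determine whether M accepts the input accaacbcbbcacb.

accepted

q5 --a--> q2
q2 --c--> q5
q5 --c--> q3
q3 --a--> q5
q5 --a--> q2
q2 --c--> q5
q5 --b--> q2
q2 --c--> q5
q5 --b--> q2
q2 --b--> q4
q4 --c--> q3
q3 --a--> q5
q5 --c--> q3
q3 --b--> q4
End in state q4, which is an accepting state.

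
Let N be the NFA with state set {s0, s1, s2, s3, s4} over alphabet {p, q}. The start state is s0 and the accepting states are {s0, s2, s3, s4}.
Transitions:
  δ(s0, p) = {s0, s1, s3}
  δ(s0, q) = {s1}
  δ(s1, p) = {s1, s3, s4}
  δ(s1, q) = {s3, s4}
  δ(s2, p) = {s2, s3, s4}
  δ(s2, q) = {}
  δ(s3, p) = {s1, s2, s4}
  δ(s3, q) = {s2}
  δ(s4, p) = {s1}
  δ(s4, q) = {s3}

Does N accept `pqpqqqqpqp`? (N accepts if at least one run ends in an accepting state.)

Start: {s0}
read p: {s0, s1, s3}
read q: {s1, s2, s3, s4}
read p: {s1, s2, s3, s4}
read q: {s2, s3, s4}
read q: {s2, s3}
read q: {s2}
read q: {}
The reachable set is empty and stays empty for the remaining 3 symbols.
Reachable ∩ accepting = {} — empty.

rejected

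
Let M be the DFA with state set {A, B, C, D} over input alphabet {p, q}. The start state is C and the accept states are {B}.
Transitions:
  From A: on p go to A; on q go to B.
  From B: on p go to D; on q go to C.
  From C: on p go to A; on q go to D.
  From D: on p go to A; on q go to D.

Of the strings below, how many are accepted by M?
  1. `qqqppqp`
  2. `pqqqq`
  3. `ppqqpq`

1

`qqqppqp`: rejected
`pqqqq`: rejected
`ppqqpq`: accepted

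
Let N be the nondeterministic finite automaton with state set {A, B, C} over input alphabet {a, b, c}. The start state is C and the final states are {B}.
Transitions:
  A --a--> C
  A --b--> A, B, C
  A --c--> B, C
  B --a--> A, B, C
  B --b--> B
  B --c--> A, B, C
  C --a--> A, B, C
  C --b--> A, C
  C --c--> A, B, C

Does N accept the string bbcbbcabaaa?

Start: {C}
read b: {A, C}
read b: {A, B, C}
read c: {A, B, C}
read b: {A, B, C}
read b: {A, B, C}
read c: {A, B, C}
read a: {A, B, C}
read b: {A, B, C}
read a: {A, B, C}
read a: {A, B, C}
read a: {A, B, C}
Reachable ∩ accepting = {B} — nonempty.

accepted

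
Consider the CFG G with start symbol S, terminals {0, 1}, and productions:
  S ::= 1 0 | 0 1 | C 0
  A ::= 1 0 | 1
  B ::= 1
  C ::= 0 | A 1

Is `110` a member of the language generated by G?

yes

S ⇒ C0 ⇒ A10 ⇒ 110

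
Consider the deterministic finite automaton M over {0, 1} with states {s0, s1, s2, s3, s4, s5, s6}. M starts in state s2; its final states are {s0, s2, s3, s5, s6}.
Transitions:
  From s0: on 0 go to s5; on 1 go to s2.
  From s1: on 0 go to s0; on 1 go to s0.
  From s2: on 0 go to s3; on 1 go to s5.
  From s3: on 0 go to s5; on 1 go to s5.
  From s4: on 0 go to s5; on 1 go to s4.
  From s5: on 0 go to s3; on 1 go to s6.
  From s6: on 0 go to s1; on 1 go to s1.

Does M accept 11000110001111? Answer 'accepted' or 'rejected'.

accepted

s2 --1--> s5
s5 --1--> s6
s6 --0--> s1
s1 --0--> s0
s0 --0--> s5
s5 --1--> s6
s6 --1--> s1
s1 --0--> s0
s0 --0--> s5
s5 --0--> s3
s3 --1--> s5
s5 --1--> s6
s6 --1--> s1
s1 --1--> s0
End in state s0, which is an accepting state.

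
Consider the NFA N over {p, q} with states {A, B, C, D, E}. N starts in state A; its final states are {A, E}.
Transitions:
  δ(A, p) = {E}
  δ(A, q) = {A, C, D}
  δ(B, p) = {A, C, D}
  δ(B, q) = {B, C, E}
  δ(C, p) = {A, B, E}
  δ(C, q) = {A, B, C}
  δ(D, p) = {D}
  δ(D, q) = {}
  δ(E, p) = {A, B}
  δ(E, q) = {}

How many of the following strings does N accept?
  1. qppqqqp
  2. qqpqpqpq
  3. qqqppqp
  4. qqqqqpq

qppqqqp: accepted
qqpqpqpq: accepted
qqqppqp: accepted
qqqqqpq: accepted

4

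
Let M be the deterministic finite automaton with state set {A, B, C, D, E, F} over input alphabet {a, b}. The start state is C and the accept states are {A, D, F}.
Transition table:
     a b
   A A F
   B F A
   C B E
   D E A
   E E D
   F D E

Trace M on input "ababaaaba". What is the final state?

E

C --a--> B
B --b--> A
A --a--> A
A --b--> F
F --a--> D
D --a--> E
E --a--> E
E --b--> D
D --a--> E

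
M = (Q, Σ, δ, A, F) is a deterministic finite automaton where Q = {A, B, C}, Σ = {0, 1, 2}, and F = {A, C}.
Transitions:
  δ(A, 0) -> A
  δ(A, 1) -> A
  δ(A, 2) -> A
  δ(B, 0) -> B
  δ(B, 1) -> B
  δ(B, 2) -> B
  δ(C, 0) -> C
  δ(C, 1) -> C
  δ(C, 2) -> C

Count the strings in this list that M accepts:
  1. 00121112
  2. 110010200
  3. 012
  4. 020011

4

00121112: accepted
110010200: accepted
012: accepted
020011: accepted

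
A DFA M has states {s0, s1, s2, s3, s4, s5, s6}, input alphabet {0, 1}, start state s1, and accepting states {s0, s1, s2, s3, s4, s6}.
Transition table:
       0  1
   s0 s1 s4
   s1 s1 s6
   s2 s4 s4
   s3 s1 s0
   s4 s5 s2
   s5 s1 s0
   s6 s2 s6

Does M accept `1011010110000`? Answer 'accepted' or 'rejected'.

accepted

s1 --1--> s6
s6 --0--> s2
s2 --1--> s4
s4 --1--> s2
s2 --0--> s4
s4 --1--> s2
s2 --0--> s4
s4 --1--> s2
s2 --1--> s4
s4 --0--> s5
s5 --0--> s1
s1 --0--> s1
s1 --0--> s1
End in state s1, which is an accepting state.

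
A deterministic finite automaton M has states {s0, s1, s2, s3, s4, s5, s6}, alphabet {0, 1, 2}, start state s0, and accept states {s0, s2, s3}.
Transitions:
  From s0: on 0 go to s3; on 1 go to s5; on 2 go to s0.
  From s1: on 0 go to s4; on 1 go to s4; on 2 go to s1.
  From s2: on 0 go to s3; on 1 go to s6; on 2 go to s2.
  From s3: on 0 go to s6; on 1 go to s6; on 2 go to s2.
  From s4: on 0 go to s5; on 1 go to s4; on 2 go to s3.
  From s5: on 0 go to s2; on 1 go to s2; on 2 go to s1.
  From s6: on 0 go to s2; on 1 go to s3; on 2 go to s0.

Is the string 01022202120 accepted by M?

accepted

s0 --0--> s3
s3 --1--> s6
s6 --0--> s2
s2 --2--> s2
s2 --2--> s2
s2 --2--> s2
s2 --0--> s3
s3 --2--> s2
s2 --1--> s6
s6 --2--> s0
s0 --0--> s3
End in state s3, which is an accepting state.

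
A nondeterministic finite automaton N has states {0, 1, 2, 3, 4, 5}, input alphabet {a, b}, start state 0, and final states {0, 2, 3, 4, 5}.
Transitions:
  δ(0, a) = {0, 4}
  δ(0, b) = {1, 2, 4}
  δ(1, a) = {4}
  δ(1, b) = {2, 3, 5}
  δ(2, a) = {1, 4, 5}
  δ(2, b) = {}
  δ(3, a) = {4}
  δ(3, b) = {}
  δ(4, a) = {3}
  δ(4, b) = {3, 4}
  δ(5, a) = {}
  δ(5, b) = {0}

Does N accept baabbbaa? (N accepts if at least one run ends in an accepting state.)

Start: {0}
read b: {1, 2, 4}
read a: {1, 3, 4, 5}
read a: {3, 4}
read b: {3, 4}
read b: {3, 4}
read b: {3, 4}
read a: {3, 4}
read a: {3, 4}
Reachable ∩ accepting = {3, 4} — nonempty.

accepted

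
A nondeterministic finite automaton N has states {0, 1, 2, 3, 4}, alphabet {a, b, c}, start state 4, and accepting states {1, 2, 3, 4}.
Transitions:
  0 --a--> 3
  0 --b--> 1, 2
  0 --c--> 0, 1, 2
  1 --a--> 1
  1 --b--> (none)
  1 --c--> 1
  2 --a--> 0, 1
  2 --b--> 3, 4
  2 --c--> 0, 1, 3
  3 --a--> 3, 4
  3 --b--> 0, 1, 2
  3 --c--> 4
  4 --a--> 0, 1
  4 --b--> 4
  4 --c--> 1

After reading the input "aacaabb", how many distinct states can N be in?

4

Start: {4}
read a: {0, 1}
read a: {1, 3}
read c: {1, 4}
read a: {0, 1}
read a: {1, 3}
read b: {0, 1, 2}
read b: {1, 2, 3, 4}
Final reachable set {1, 2, 3, 4} has 4 states.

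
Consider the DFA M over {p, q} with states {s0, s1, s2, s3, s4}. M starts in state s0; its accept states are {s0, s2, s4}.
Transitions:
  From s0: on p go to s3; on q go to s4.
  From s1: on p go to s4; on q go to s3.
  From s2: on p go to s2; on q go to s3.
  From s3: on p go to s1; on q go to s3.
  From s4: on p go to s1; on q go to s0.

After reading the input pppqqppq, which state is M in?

s0 --p--> s3
s3 --p--> s1
s1 --p--> s4
s4 --q--> s0
s0 --q--> s4
s4 --p--> s1
s1 --p--> s4
s4 --q--> s0

s0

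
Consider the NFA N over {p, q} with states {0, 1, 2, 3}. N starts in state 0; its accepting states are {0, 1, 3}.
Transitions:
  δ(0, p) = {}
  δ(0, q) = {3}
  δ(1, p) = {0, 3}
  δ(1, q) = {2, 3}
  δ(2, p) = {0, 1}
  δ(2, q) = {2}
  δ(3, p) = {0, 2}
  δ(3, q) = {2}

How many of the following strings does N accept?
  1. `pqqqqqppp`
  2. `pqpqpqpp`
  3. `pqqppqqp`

0

`pqqqqqppp`: rejected
`pqpqpqpp`: rejected
`pqqppqqp`: rejected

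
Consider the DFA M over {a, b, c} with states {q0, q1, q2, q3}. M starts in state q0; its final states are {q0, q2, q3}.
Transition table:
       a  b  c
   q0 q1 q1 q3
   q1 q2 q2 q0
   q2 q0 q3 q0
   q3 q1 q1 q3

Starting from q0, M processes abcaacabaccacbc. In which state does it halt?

q0 --a--> q1
q1 --b--> q2
q2 --c--> q0
q0 --a--> q1
q1 --a--> q2
q2 --c--> q0
q0 --a--> q1
q1 --b--> q2
q2 --a--> q0
q0 --c--> q3
q3 --c--> q3
q3 --a--> q1
q1 --c--> q0
q0 --b--> q1
q1 --c--> q0

q0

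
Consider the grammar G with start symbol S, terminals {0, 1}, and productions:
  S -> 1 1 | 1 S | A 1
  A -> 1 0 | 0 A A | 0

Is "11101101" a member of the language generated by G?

no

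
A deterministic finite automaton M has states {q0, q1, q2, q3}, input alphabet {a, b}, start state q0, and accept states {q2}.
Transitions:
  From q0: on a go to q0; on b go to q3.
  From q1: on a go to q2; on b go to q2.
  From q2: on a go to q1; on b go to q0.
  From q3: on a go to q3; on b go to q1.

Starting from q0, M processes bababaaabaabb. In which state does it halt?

q0 --b--> q3
q3 --a--> q3
q3 --b--> q1
q1 --a--> q2
q2 --b--> q0
q0 --a--> q0
q0 --a--> q0
q0 --a--> q0
q0 --b--> q3
q3 --a--> q3
q3 --a--> q3
q3 --b--> q1
q1 --b--> q2

q2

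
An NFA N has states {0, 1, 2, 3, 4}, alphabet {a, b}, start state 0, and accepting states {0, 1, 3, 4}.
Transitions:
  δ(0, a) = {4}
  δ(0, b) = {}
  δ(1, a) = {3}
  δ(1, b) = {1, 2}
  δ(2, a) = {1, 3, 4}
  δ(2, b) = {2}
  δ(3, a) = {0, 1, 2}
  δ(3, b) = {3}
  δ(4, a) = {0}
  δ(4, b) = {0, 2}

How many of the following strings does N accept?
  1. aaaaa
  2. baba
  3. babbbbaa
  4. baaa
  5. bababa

1

aaaaa: accepted
baba: rejected
babbbbaa: rejected
baaa: rejected
bababa: rejected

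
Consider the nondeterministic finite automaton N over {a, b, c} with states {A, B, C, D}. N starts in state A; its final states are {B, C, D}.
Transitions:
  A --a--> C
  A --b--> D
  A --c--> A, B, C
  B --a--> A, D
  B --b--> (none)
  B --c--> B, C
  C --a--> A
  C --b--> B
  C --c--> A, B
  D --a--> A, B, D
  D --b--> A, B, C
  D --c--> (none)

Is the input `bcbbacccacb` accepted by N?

Start: {A}
read b: {D}
read c: {}
The reachable set is empty and stays empty for the remaining 9 symbols.
Reachable ∩ accepting = {} — empty.

rejected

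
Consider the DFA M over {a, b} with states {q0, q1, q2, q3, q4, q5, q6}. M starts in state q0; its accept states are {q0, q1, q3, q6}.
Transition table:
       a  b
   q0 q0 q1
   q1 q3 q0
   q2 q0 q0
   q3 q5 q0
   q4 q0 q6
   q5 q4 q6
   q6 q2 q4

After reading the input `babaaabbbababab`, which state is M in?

q0

q0 --b--> q1
q1 --a--> q3
q3 --b--> q0
q0 --a--> q0
q0 --a--> q0
q0 --a--> q0
q0 --b--> q1
q1 --b--> q0
q0 --b--> q1
q1 --a--> q3
q3 --b--> q0
q0 --a--> q0
q0 --b--> q1
q1 --a--> q3
q3 --b--> q0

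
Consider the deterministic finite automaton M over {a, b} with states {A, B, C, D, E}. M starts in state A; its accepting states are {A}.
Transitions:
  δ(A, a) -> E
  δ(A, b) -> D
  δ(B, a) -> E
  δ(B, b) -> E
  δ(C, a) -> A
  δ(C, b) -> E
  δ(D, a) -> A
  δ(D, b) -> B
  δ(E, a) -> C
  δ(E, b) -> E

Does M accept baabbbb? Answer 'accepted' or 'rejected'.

A --b--> D
D --a--> A
A --a--> E
E --b--> E
E --b--> E
E --b--> E
E --b--> E
End in state E, which is not an accepting state.

rejected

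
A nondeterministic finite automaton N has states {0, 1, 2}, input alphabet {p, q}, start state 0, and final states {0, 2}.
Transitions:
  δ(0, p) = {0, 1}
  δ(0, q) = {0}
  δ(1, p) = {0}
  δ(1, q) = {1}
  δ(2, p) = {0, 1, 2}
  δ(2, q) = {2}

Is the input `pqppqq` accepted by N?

Start: {0}
read p: {0, 1}
read q: {0, 1}
read p: {0, 1}
read p: {0, 1}
read q: {0, 1}
read q: {0, 1}
Reachable ∩ accepting = {0} — nonempty.

accepted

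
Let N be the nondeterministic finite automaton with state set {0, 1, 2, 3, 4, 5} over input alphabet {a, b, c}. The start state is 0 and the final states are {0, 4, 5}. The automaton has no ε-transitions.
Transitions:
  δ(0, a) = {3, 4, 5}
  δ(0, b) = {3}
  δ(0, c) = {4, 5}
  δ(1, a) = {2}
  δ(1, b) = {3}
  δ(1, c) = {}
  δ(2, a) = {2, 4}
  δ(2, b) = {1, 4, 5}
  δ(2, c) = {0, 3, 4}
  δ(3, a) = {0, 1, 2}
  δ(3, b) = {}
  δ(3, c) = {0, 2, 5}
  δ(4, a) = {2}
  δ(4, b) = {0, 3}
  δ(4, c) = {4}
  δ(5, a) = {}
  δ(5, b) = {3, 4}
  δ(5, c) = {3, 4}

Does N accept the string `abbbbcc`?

Start: {0}
read a: {3, 4, 5}
read b: {0, 3, 4}
read b: {0, 3}
read b: {3}
read b: {}
The reachable set is empty and stays empty for the remaining 2 symbols.
Reachable ∩ accepting = {} — empty.

rejected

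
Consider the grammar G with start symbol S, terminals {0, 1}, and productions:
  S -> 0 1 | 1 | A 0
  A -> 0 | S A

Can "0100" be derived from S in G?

S ⇒ A0 ⇒ SA0 ⇒ 01A0 ⇒ 0100

yes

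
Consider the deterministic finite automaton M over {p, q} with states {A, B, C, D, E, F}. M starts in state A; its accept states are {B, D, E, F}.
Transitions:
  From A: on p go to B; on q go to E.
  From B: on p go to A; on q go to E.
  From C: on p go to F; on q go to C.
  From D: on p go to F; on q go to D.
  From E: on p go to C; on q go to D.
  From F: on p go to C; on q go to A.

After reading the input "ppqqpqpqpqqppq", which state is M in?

C

A --p--> B
B --p--> A
A --q--> E
E --q--> D
D --p--> F
F --q--> A
A --p--> B
B --q--> E
E --p--> C
C --q--> C
C --q--> C
C --p--> F
F --p--> C
C --q--> C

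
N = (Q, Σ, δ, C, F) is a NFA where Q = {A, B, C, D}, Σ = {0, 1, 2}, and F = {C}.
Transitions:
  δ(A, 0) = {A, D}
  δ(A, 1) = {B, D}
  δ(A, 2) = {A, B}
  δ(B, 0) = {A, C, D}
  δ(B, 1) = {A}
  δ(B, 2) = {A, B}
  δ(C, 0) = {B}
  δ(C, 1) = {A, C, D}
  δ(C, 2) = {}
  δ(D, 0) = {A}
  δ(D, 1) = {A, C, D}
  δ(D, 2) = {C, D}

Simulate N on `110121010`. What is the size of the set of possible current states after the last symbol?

4

Start: {C}
read 1: {A, C, D}
read 1: {A, B, C, D}
read 0: {A, B, C, D}
read 1: {A, B, C, D}
read 2: {A, B, C, D}
read 1: {A, B, C, D}
read 0: {A, B, C, D}
read 1: {A, B, C, D}
read 0: {A, B, C, D}
Final reachable set {A, B, C, D} has 4 states.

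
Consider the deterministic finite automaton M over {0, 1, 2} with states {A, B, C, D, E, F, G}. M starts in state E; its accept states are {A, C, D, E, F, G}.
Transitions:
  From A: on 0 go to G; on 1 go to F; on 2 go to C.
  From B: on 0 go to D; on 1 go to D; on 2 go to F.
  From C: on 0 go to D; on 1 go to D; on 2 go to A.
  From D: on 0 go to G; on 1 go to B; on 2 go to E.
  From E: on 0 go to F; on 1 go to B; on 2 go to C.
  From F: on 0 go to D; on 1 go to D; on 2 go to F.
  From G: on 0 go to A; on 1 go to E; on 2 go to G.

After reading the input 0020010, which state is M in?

D

E --0--> F
F --0--> D
D --2--> E
E --0--> F
F --0--> D
D --1--> B
B --0--> D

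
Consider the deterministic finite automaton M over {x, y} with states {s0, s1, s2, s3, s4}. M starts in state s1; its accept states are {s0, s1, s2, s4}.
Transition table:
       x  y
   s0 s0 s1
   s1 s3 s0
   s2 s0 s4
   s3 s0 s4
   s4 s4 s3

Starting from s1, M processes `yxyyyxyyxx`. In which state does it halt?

s0

s1 --y--> s0
s0 --x--> s0
s0 --y--> s1
s1 --y--> s0
s0 --y--> s1
s1 --x--> s3
s3 --y--> s4
s4 --y--> s3
s3 --x--> s0
s0 --x--> s0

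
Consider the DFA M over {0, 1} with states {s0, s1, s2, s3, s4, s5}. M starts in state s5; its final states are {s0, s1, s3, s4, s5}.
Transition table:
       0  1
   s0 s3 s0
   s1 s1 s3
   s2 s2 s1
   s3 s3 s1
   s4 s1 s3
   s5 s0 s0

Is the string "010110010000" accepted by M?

s5 --0--> s0
s0 --1--> s0
s0 --0--> s3
s3 --1--> s1
s1 --1--> s3
s3 --0--> s3
s3 --0--> s3
s3 --1--> s1
s1 --0--> s1
s1 --0--> s1
s1 --0--> s1
s1 --0--> s1
End in state s1, which is an accepting state.

accepted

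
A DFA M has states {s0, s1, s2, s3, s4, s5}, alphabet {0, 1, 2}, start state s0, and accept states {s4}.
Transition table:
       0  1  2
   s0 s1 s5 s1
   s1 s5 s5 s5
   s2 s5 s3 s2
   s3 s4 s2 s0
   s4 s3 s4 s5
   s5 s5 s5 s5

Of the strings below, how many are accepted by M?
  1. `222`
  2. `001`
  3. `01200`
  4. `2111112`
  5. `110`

`222`: rejected
`001`: rejected
`01200`: rejected
`2111112`: rejected
`110`: rejected

0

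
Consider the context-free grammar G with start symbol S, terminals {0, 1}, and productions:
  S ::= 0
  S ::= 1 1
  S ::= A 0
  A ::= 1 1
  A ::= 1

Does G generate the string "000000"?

no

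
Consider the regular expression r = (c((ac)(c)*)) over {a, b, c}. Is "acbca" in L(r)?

no

No split of acbca into u·v has c matching u and ((ac)(c)*) matching v.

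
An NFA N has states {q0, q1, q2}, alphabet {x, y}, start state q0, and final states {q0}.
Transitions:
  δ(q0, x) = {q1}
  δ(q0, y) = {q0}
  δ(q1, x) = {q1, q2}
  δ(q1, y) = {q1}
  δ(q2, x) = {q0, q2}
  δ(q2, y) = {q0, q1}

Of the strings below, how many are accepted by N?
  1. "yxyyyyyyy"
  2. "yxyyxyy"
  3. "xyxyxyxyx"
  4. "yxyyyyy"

"yxyyyyyyy": rejected
"yxyyxyy": accepted
"xyxyxyxyx": rejected
"yxyyyyy": rejected

1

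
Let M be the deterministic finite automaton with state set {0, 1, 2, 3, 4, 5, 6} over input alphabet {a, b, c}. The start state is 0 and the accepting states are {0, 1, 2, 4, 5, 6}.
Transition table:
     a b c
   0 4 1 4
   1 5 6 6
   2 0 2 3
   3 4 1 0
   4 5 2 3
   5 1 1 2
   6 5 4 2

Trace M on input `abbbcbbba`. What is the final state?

5

0 --a--> 4
4 --b--> 2
2 --b--> 2
2 --b--> 2
2 --c--> 3
3 --b--> 1
1 --b--> 6
6 --b--> 4
4 --a--> 5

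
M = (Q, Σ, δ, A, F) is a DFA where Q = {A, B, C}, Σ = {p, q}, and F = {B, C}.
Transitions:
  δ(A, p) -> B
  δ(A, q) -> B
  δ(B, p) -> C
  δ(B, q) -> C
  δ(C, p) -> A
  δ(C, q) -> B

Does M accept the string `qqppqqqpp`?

accepted

A --q--> B
B --q--> C
C --p--> A
A --p--> B
B --q--> C
C --q--> B
B --q--> C
C --p--> A
A --p--> B
End in state B, which is an accepting state.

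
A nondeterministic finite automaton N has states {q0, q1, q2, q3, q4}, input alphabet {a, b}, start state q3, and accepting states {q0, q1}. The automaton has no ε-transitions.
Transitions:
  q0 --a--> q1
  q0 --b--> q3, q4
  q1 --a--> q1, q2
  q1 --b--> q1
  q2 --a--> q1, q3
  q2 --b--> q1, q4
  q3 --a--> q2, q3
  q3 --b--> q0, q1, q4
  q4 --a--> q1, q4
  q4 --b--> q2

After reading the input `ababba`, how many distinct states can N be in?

Start: {q3}
read a: {q2, q3}
read b: {q0, q1, q4}
read a: {q1, q2, q4}
read b: {q1, q2, q4}
read b: {q1, q2, q4}
read a: {q1, q2, q3, q4}
Final reachable set {q1, q2, q3, q4} has 4 states.

4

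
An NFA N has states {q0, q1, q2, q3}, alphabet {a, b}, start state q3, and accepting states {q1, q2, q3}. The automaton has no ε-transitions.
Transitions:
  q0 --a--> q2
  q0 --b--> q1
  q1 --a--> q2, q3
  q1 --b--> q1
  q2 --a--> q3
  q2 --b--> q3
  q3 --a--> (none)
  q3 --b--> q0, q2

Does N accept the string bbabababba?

accepted

Start: {q3}
read b: {q0, q2}
read b: {q1, q3}
read a: {q2, q3}
read b: {q0, q2, q3}
read a: {q2, q3}
read b: {q0, q2, q3}
read a: {q2, q3}
read b: {q0, q2, q3}
read b: {q0, q1, q2, q3}
read a: {q2, q3}
Reachable ∩ accepting = {q2, q3} — nonempty.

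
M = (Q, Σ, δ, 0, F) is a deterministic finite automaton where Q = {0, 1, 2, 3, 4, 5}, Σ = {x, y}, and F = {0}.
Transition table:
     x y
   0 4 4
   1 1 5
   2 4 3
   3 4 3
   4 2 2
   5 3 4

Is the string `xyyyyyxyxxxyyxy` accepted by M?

0 --x--> 4
4 --y--> 2
2 --y--> 3
3 --y--> 3
3 --y--> 3
3 --y--> 3
3 --x--> 4
4 --y--> 2
2 --x--> 4
4 --x--> 2
2 --x--> 4
4 --y--> 2
2 --y--> 3
3 --x--> 4
4 --y--> 2
End in state 2, which is not an accepting state.

rejected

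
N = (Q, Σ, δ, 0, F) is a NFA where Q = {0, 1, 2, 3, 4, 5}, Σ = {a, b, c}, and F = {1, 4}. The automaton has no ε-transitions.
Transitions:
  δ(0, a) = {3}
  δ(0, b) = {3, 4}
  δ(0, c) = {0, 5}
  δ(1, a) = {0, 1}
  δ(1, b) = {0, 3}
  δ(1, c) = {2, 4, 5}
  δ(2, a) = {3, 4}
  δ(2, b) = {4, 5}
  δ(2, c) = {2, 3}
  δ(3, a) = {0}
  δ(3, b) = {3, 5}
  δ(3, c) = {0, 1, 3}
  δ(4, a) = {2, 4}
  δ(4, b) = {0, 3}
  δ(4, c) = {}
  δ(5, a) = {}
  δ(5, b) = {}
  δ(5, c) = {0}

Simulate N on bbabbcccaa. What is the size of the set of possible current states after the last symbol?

5

Start: {0}
read b: {3, 4}
read b: {0, 3, 5}
read a: {0, 3}
read b: {3, 4, 5}
read b: {0, 3, 5}
read c: {0, 1, 3, 5}
read c: {0, 1, 2, 3, 4, 5}
read c: {0, 1, 2, 3, 4, 5}
read a: {0, 1, 2, 3, 4}
read a: {0, 1, 2, 3, 4}
Final reachable set {0, 1, 2, 3, 4} has 5 states.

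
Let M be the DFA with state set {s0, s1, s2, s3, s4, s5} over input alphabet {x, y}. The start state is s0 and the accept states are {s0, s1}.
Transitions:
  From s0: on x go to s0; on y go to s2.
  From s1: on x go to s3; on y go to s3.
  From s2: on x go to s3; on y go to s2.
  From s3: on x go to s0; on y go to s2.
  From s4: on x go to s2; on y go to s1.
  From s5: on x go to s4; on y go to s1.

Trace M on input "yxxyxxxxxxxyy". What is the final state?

s2

s0 --y--> s2
s2 --x--> s3
s3 --x--> s0
s0 --y--> s2
s2 --x--> s3
s3 --x--> s0
s0 --x--> s0
s0 --x--> s0
s0 --x--> s0
s0 --x--> s0
s0 --x--> s0
s0 --y--> s2
s2 --y--> s2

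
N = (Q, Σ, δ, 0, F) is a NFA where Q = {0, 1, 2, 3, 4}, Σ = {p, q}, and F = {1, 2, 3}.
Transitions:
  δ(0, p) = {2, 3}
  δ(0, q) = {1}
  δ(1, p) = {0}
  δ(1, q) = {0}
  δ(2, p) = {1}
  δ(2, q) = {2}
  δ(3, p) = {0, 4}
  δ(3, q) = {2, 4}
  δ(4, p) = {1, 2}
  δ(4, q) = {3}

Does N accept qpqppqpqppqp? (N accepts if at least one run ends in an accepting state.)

accepted

Start: {0}
read q: {1}
read p: {0}
read q: {1}
read p: {0}
read p: {2, 3}
read q: {2, 4}
read p: {1, 2}
read q: {0, 2}
read p: {1, 2, 3}
read p: {0, 1, 4}
read q: {0, 1, 3}
read p: {0, 2, 3, 4}
Reachable ∩ accepting = {2, 3} — nonempty.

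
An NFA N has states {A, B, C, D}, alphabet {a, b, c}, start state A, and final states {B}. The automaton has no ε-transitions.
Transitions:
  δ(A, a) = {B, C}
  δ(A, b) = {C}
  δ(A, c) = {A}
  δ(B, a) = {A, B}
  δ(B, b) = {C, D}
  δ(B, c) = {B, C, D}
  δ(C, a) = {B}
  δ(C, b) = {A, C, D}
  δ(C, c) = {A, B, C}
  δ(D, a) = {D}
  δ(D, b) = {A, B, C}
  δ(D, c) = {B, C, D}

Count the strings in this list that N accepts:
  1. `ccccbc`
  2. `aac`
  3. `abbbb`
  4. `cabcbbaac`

`ccccbc`: accepted
`aac`: accepted
`abbbb`: accepted
`cabcbbaac`: accepted

4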